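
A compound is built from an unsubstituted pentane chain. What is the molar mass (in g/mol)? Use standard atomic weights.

72.15 g/mol

Atom tally by fragment:
  CH3 → C:1 H:3
  CH2 → C:1 H:2
  CH2 → C:1 H:2
  CH2 → C:1 H:2
  CH3 → C:1 H:3
Element totals:
  C: 5
  H: 12
Molecular formula: C5H12.
  M = 5(12.011) + 12(1.008)
    = 60.055 + 12.096 = 72.151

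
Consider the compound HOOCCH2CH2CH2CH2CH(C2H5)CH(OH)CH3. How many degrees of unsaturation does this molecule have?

Atom tally by fragment:
  HOOCCH2 → C:2 H:3 O:2
  CH2 → C:1 H:2
  CH2 → C:1 H:2
  CH2 → C:1 H:2
  CH(C2H5) → C:3 H:6
  CH(OH) → C:1 H:2 O:1
  CH3 → C:1 H:3
Element totals:
  C: 10
  H: 20
  O: 3
Molecular formula: C10H20O3.
DoU = (2C + 2 + N − H − X) / 2 = (2·10 + 2 + 0 − 20 − 0) / 2 = 1.

1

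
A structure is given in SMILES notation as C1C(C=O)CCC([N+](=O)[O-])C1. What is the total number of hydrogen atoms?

Atom tally by fragment:
  cyclohexane ring core → C:6 H:12
  (− 2 ring H displaced by substituents)
  + CHO → C:1 H:1 O:1
  + NO2 → N:1 O:2
Element totals:
  C: 7
  H: 11
  N: 1
  O: 3

11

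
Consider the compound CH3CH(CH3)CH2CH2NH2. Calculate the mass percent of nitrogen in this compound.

Element totals:
  C: 5
  H: 13
  N: 1
Molecular formula: C5H13N.
Molar mass = 87.166 g/mol.
Mass from N: 1 × 14.007 = 14.007 g/mol.
%N = 14.007 / 87.166 × 100 = 16.07%.

16.07%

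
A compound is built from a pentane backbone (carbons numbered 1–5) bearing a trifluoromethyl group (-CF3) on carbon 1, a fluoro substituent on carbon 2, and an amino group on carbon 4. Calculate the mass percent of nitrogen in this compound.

8.09%

Atom tally by fragment:
  F3CCH2 → C:2 H:2 F:3
  CH(F) → C:1 H:1 F:1
  CH2 → C:1 H:2
  CH(NH2) → C:1 H:3 N:1
  CH3 → C:1 H:3
Element totals:
  C: 6
  H: 11
  F: 4
  N: 1
Molecular formula: C6H11F4N.
Molar mass = 173.153 g/mol.
Mass from N: 1 × 14.007 = 14.007 g/mol.
%N = 14.007 / 173.153 × 100 = 8.09%.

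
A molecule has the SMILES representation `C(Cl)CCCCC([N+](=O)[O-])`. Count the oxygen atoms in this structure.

2

Atom tally by fragment:
  ClCH2 → C:1 H:2 Cl:1
  CH2 → C:1 H:2
  CH2 → C:1 H:2
  CH2 → C:1 H:2
  CH2 → C:1 H:2
  CH2NO2 → C:1 H:2 N:1 O:2
Element totals:
  C: 6
  H: 12
  Cl: 1
  N: 1
  O: 2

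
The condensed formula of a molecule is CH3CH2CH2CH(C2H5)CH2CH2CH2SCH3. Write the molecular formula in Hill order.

Atom tally by fragment:
  CH3 → C:1 H:3
  CH2 → C:1 H:2
  CH2 → C:1 H:2
  CH(C2H5) → C:3 H:6
  CH2 → C:1 H:2
  CH2 → C:1 H:2
  CH2SCH3 → C:2 H:5 S:1
Element totals:
  C: 10
  H: 22
  S: 1

C10H22S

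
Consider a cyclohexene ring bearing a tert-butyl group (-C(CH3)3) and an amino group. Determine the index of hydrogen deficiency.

Atom tally by fragment:
  cyclohexene ring core → C:6 H:10
  (− 2 ring H displaced by substituents)
  + C(CH3)3 → C:4 H:9
  + NH2 → N:1 H:2
Element totals:
  C: 10
  H: 19
  N: 1
Molecular formula: C10H19N.
DoU = (2C + 2 + N − H − X) / 2 = (2·10 + 2 + 1 − 19 − 0) / 2 = 2.

2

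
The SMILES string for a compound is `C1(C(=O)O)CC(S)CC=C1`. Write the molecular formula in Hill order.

C7H10O2S

Atom tally by fragment:
  cyclohexene ring core → C:6 H:10
  (− 2 ring H displaced by substituents)
  + COOH → C:1 H:1 O:2
  + SH → S:1 H:1
Element totals:
  C: 7
  H: 10
  O: 2
  S: 1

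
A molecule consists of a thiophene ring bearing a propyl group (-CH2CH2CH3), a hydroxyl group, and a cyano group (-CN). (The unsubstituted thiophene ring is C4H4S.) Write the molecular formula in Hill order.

Atom tally by fragment:
  thiophene ring core → C:4 H:4 S:1
  (− 3 ring H displaced by substituents)
  + CH2CH2CH3 → C:3 H:7
  + OH → O:1 H:1
  + CN → C:1 N:1
Element totals:
  C: 8
  H: 9
  N: 1
  O: 1
  S: 1

C8H9NOS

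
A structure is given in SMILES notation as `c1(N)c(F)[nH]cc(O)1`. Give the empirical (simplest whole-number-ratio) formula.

Atom tally by fragment:
  pyrrole ring core → C:4 H:5 N:1
  (− 3 ring H displaced by substituents)
  + NH2 → N:1 H:2
  + F → F:1
  + OH → O:1 H:1
Element totals:
  C: 4
  H: 5
  F: 1
  N: 2
  O: 1
Molecular formula: C4H5FN2O.
gcd of subscripts (4, 1, 5, 2, 1) = 1, so the empirical formula equals the molecular formula.

C4H5FN2O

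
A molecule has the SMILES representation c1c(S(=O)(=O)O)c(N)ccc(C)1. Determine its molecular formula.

C7H9NO3S

Atom tally by fragment:
  benzene ring core → C:6 H:6
  (− 3 ring H displaced by substituents)
  + SO3H → S:1 O:3 H:1
  + NH2 → N:1 H:2
  + CH3 → C:1 H:3
Element totals:
  C: 7
  H: 9
  N: 1
  O: 3
  S: 1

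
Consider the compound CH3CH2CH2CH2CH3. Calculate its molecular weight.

Element totals:
  C: 5
  H: 12
Molecular formula: C5H12.
  M = 5(12.011) + 12(1.008)
    = 60.055 + 12.096 = 72.151

72.15 g/mol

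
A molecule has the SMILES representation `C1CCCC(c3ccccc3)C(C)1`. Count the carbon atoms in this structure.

13

Atom tally by fragment:
  cyclohexane ring core → C:6 H:12
  (− 2 ring H displaced by substituents)
  + C6H5 → C:6 H:5
  + CH3 → C:1 H:3
Element totals:
  C: 13
  H: 18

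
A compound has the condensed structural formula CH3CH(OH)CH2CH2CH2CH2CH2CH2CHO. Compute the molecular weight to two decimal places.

Atom tally by fragment:
  CH3 → C:1 H:3
  CH(OH) → C:1 H:2 O:1
  CH2 → C:1 H:2
  CH2 → C:1 H:2
  CH2 → C:1 H:2
  CH2 → C:1 H:2
  CH2 → C:1 H:2
  CH2CHO → C:2 H:3 O:1
Element totals:
  C: 9
  H: 18
  O: 2
Molecular formula: C9H18O2.
  M = 9(12.011) + 18(1.008) + 2(15.999)
    = 108.099 + 18.144 + 31.998 = 158.241

158.24 g/mol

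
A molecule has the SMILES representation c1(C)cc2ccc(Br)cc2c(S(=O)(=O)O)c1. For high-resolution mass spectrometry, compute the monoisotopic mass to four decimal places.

Atom tally by fragment:
  naphthalene ring system core → C:10 H:8
  (− 3 ring H displaced by substituents)
  + CH3 → C:1 H:3
  + Br → Br:1
  + SO3H → S:1 O:3 H:1
Element totals:
  C: 11
  H: 9
  Br: 1
  O: 3
  S: 1
Molecular formula: C11H9BrO3S.
  M = 11(12.0) + 9(1.007825) + 78.918338 + 3(15.994915) + 31.972071
    = 132.000000 + 9.070425 + 78.918338 + 47.984745 + 31.972071 = 299.945579

299.9456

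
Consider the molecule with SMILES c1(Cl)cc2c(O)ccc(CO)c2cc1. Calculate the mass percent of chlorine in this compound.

16.99%

Atom tally by fragment:
  naphthalene ring system core → C:10 H:8
  (− 3 ring H displaced by substituents)
  + Cl → Cl:1
  + OH → O:1 H:1
  + CH2OH → C:1 H:3 O:1
Element totals:
  C: 11
  H: 9
  Cl: 1
  O: 2
Molecular formula: C11H9ClO2.
Molar mass = 208.641 g/mol.
Mass from Cl: 1 × 35.45 = 35.450 g/mol.
%Cl = 35.450 / 208.641 × 100 = 16.99%.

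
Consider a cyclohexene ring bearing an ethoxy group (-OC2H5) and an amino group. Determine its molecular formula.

C8H15NO

Atom tally by fragment:
  cyclohexene ring core → C:6 H:10
  (− 2 ring H displaced by substituents)
  + OC2H5 → C:2 H:5 O:1
  + NH2 → N:1 H:2
Element totals:
  C: 8
  H: 15
  N: 1
  O: 1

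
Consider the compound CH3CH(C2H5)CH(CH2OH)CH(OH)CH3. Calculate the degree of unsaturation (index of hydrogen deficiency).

0

Atom tally by fragment:
  CH3 → C:1 H:3
  CH(C2H5) → C:3 H:6
  CH(CH2OH) → C:2 H:4 O:1
  CH(OH) → C:1 H:2 O:1
  CH3 → C:1 H:3
Element totals:
  C: 8
  H: 18
  O: 2
Molecular formula: C8H18O2.
DoU = (2C + 2 + N − H − X) / 2 = (2·8 + 2 + 0 − 18 − 0) / 2 = 0.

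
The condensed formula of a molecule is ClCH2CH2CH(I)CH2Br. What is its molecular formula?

C4H7BrClI

Element totals:
  C: 4
  H: 7
  Br: 1
  Cl: 1
  I: 1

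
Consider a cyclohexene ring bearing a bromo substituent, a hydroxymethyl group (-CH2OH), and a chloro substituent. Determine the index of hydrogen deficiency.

2

Atom tally by fragment:
  cyclohexene ring core → C:6 H:10
  (− 3 ring H displaced by substituents)
  + Br → Br:1
  + CH2OH → C:1 H:3 O:1
  + Cl → Cl:1
Element totals:
  C: 7
  H: 10
  Br: 1
  Cl: 1
  O: 1
Molecular formula: C7H10BrClO.
DoU = (2C + 2 + N − H − X) / 2 = (2·7 + 2 + 0 − 10 − 2) / 2 = 2.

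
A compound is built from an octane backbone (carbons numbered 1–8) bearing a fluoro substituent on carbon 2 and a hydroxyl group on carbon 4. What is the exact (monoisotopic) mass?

Atom tally by fragment:
  CH3 → C:1 H:3
  CH(F) → C:1 H:1 F:1
  CH2 → C:1 H:2
  CH(OH) → C:1 H:2 O:1
  CH2 → C:1 H:2
  CH2 → C:1 H:2
  CH2 → C:1 H:2
  CH3 → C:1 H:3
Element totals:
  C: 8
  H: 17
  F: 1
  O: 1
Molecular formula: C8H17FO.
  M = 8(12.0) + 17(1.007825) + 18.998403 + 15.994915
    = 96.000000 + 17.133025 + 18.998403 + 15.994915 = 148.126343

148.1263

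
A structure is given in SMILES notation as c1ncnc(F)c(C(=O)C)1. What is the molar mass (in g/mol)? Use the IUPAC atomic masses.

Atom tally by fragment:
  pyrimidine ring core → C:4 H:4 N:2
  (− 2 ring H displaced by substituents)
  + F → F:1
  + COCH3 → C:2 H:3 O:1
Element totals:
  C: 6
  H: 5
  F: 1
  N: 2
  O: 1
Molecular formula: C6H5FN2O.
  M = 6(12.011) + 5(1.008) + 18.998 + 2(14.007) + 15.999
    = 72.066 + 5.040 + 18.998 + 28.014 + 15.999 = 140.117

140.12 g/mol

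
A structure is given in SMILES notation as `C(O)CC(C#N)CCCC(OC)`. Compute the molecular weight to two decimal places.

171.24 g/mol

Atom tally by fragment:
  HOCH2 → C:1 H:3 O:1
  CH2 → C:1 H:2
  CH(CN) → C:2 H:1 N:1
  CH2 → C:1 H:2
  CH2 → C:1 H:2
  CH2 → C:1 H:2
  CH2OCH3 → C:2 H:5 O:1
Element totals:
  C: 9
  H: 17
  N: 1
  O: 2
Molecular formula: C9H17NO2.
  M = 9(12.011) + 17(1.008) + 14.007 + 2(15.999)
    = 108.099 + 17.136 + 14.007 + 31.998 = 171.240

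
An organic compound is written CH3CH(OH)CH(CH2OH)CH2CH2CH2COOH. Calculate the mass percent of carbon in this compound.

54.53%

Atom tally by fragment:
  CH3 → C:1 H:3
  CH(OH) → C:1 H:2 O:1
  CH(CH2OH) → C:2 H:4 O:1
  CH2 → C:1 H:2
  CH2 → C:1 H:2
  CH2COOH → C:2 H:3 O:2
Element totals:
  C: 8
  H: 16
  O: 4
Molecular formula: C8H16O4.
Molar mass = 176.212 g/mol.
Mass from C: 8 × 12.011 = 96.088 g/mol.
%C = 96.088 / 176.212 × 100 = 54.53%.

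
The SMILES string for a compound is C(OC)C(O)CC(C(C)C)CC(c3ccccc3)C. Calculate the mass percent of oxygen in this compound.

12.10%

Atom tally by fragment:
  CH3OCH2 → C:2 H:5 O:1
  CH(OH) → C:1 H:2 O:1
  CH2 → C:1 H:2
  CH(CH(CH3)2) → C:4 H:8
  CH2 → C:1 H:2
  CH(C6H5) → C:7 H:6
  CH3 → C:1 H:3
Element totals:
  C: 17
  H: 28
  O: 2
Molecular formula: C17H28O2.
Molar mass = 264.409 g/mol.
Mass from O: 2 × 15.999 = 31.998 g/mol.
%O = 31.998 / 264.409 × 100 = 12.10%.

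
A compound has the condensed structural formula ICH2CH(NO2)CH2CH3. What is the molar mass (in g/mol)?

Atom tally by fragment:
  ICH2 → C:1 H:2 I:1
  CH(NO2) → C:1 H:1 N:1 O:2
  CH2 → C:1 H:2
  CH3 → C:1 H:3
Element totals:
  C: 4
  H: 8
  I: 1
  N: 1
  O: 2
Molecular formula: C4H8INO2.
  M = 4(12.011) + 8(1.008) + 126.904 + 14.007 + 2(15.999)
    = 48.044 + 8.064 + 126.904 + 14.007 + 31.998 = 229.017

229.02 g/mol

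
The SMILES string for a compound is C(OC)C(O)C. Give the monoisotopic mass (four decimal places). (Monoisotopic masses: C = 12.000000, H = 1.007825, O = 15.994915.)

90.0681

Atom tally by fragment:
  CH3OCH2 → C:2 H:5 O:1
  CH(OH) → C:1 H:2 O:1
  CH3 → C:1 H:3
Element totals:
  C: 4
  H: 10
  O: 2
Molecular formula: C4H10O2.
  M = 4(12.0) + 10(1.007825) + 2(15.994915)
    = 48.000000 + 10.078250 + 31.989830 = 90.068080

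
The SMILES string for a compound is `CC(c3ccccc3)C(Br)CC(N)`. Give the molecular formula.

Atom tally by fragment:
  CH3 → C:1 H:3
  CH(C6H5) → C:7 H:6
  CH(Br) → C:1 H:1 Br:1
  CH2 → C:1 H:2
  CH2NH2 → C:1 H:4 N:1
Element totals:
  C: 11
  H: 16
  Br: 1
  N: 1

C11H16BrN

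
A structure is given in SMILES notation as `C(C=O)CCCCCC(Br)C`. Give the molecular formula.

Atom tally by fragment:
  OHCCH2 → C:2 H:3 O:1
  CH2 → C:1 H:2
  CH2 → C:1 H:2
  CH2 → C:1 H:2
  CH2 → C:1 H:2
  CH2 → C:1 H:2
  CH(Br) → C:1 H:1 Br:1
  CH3 → C:1 H:3
Element totals:
  C: 9
  H: 17
  Br: 1
  O: 1

C9H17BrO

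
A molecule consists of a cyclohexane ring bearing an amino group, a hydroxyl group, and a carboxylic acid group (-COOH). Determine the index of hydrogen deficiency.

2

Atom tally by fragment:
  cyclohexane ring core → C:6 H:12
  (− 3 ring H displaced by substituents)
  + NH2 → N:1 H:2
  + OH → O:1 H:1
  + COOH → C:1 H:1 O:2
Element totals:
  C: 7
  H: 13
  N: 1
  O: 3
Molecular formula: C7H13NO3.
DoU = (2C + 2 + N − H − X) / 2 = (2·7 + 2 + 1 − 13 − 0) / 2 = 2.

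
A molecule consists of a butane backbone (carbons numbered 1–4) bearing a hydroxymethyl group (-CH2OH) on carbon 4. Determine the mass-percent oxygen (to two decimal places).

Atom tally by fragment:
  CH3 → C:1 H:3
  CH2 → C:1 H:2
  CH2 → C:1 H:2
  CH2CH2OH → C:2 H:5 O:1
Element totals:
  C: 5
  H: 12
  O: 1
Molecular formula: C5H12O.
Molar mass = 88.150 g/mol.
Mass from O: 1 × 15.999 = 15.999 g/mol.
%O = 15.999 / 88.150 × 100 = 18.15%.

18.15%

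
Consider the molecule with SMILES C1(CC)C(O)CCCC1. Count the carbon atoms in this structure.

8

Atom tally by fragment:
  cyclohexane ring core → C:6 H:12
  (− 2 ring H displaced by substituents)
  + C2H5 → C:2 H:5
  + OH → O:1 H:1
Element totals:
  C: 8
  H: 16
  O: 1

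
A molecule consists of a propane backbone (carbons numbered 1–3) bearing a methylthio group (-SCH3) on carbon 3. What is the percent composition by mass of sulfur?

35.55%

Atom tally by fragment:
  CH3 → C:1 H:3
  CH2 → C:1 H:2
  CH2SCH3 → C:2 H:5 S:1
Element totals:
  C: 4
  H: 10
  S: 1
Molecular formula: C4H10S.
Molar mass = 90.184 g/mol.
Mass from S: 1 × 32.06 = 32.060 g/mol.
%S = 32.060 / 90.184 × 100 = 35.55%.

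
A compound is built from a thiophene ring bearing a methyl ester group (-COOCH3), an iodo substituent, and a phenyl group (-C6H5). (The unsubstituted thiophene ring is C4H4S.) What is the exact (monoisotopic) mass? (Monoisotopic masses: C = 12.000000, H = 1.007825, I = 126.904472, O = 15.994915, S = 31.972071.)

Atom tally by fragment:
  thiophene ring core → C:4 H:4 S:1
  (− 3 ring H displaced by substituents)
  + COOCH3 → C:2 H:3 O:2
  + I → I:1
  + C6H5 → C:6 H:5
Element totals:
  C: 12
  H: 9
  I: 1
  O: 2
  S: 1
Molecular formula: C12H9IO2S.
  M = 12(12.0) + 9(1.007825) + 126.904472 + 2(15.994915) + 31.972071
    = 144.000000 + 9.070425 + 126.904472 + 31.989830 + 31.972071 = 343.936798

343.9368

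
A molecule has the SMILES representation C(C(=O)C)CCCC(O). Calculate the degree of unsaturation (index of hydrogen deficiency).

Atom tally by fragment:
  CH3COCH2 → C:3 H:5 O:1
  CH2 → C:1 H:2
  CH2 → C:1 H:2
  CH2 → C:1 H:2
  CH2OH → C:1 H:3 O:1
Element totals:
  C: 7
  H: 14
  O: 2
Molecular formula: C7H14O2.
DoU = (2C + 2 + N − H − X) / 2 = (2·7 + 2 + 0 − 14 − 0) / 2 = 1.

1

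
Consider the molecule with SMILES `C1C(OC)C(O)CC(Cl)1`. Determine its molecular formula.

C6H11ClO2

Atom tally by fragment:
  cyclopentane ring core → C:5 H:10
  (− 3 ring H displaced by substituents)
  + OCH3 → C:1 H:3 O:1
  + OH → O:1 H:1
  + Cl → Cl:1
Element totals:
  C: 6
  H: 11
  Cl: 1
  O: 2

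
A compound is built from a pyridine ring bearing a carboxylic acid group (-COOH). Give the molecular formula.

Atom tally by fragment:
  pyridine ring core → C:5 H:5 N:1
  (− 1 ring H displaced by substituents)
  + COOH → C:1 H:1 O:2
Element totals:
  C: 6
  H: 5
  N: 1
  O: 2

C6H5NO2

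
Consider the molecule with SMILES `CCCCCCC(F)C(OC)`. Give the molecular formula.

C9H19FO

Atom tally by fragment:
  CH3 → C:1 H:3
  CH2 → C:1 H:2
  CH2 → C:1 H:2
  CH2 → C:1 H:2
  CH2 → C:1 H:2
  CH2 → C:1 H:2
  CH(F) → C:1 H:1 F:1
  CH2OCH3 → C:2 H:5 O:1
Element totals:
  C: 9
  H: 19
  F: 1
  O: 1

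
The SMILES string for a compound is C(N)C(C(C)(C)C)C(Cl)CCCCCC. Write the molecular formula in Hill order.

Atom tally by fragment:
  H2NCH2 → C:1 H:4 N:1
  CH(C(CH3)3) → C:5 H:10
  CH(Cl) → C:1 H:1 Cl:1
  CH2 → C:1 H:2
  CH2 → C:1 H:2
  CH2 → C:1 H:2
  CH2 → C:1 H:2
  CH2 → C:1 H:2
  CH3 → C:1 H:3
Element totals:
  C: 13
  H: 28
  Cl: 1
  N: 1

C13H28ClN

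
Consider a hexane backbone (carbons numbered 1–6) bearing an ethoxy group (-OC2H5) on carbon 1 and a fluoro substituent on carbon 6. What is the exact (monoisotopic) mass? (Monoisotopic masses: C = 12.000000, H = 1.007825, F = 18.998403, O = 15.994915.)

Atom tally by fragment:
  C2H5OCH2 → C:3 H:7 O:1
  CH2 → C:1 H:2
  CH2 → C:1 H:2
  CH2 → C:1 H:2
  CH2 → C:1 H:2
  CH2F → C:1 H:2 F:1
Element totals:
  C: 8
  H: 17
  F: 1
  O: 1
Molecular formula: C8H17FO.
  M = 8(12.0) + 17(1.007825) + 18.998403 + 15.994915
    = 96.000000 + 17.133025 + 18.998403 + 15.994915 = 148.126343

148.1263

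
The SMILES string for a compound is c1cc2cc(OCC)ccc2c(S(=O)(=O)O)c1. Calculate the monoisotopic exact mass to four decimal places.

252.0456

Atom tally by fragment:
  naphthalene ring system core → C:10 H:8
  (− 2 ring H displaced by substituents)
  + OC2H5 → C:2 H:5 O:1
  + SO3H → S:1 O:3 H:1
Element totals:
  C: 12
  H: 12
  O: 4
  S: 1
Molecular formula: C12H12O4S.
  M = 12(12.0) + 12(1.007825) + 4(15.994915) + 31.972071
    = 144.000000 + 12.093900 + 63.979660 + 31.972071 = 252.045631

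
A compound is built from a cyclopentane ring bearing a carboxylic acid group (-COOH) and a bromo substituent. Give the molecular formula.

C6H9BrO2

Atom tally by fragment:
  cyclopentane ring core → C:5 H:10
  (− 2 ring H displaced by substituents)
  + COOH → C:1 H:1 O:2
  + Br → Br:1
Element totals:
  C: 6
  H: 9
  Br: 1
  O: 2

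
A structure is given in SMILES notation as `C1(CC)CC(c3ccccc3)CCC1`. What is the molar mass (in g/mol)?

188.31 g/mol

Atom tally by fragment:
  cyclohexane ring core → C:6 H:12
  (− 2 ring H displaced by substituents)
  + C2H5 → C:2 H:5
  + C6H5 → C:6 H:5
Element totals:
  C: 14
  H: 20
Molecular formula: C14H20.
  M = 14(12.011) + 20(1.008)
    = 168.154 + 20.160 = 188.314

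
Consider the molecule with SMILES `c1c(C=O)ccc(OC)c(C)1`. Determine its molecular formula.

Atom tally by fragment:
  benzene ring core → C:6 H:6
  (− 3 ring H displaced by substituents)
  + CHO → C:1 H:1 O:1
  + OCH3 → C:1 H:3 O:1
  + CH3 → C:1 H:3
Element totals:
  C: 9
  H: 10
  O: 2

C9H10O2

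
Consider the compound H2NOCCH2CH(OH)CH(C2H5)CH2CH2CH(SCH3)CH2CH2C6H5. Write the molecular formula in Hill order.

Element totals:
  C: 18
  H: 29
  N: 1
  O: 2
  S: 1

C18H29NO2S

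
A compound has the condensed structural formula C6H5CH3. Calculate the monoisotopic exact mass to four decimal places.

92.0626

Atom tally by fragment:
  benzene ring core → C:6 H:6
  (− 1 ring H displaced by substituents)
  + CH3 → C:1 H:3
Element totals:
  C: 7
  H: 8
Molecular formula: C7H8.
  M = 7(12.0) + 8(1.007825)
    = 84.000000 + 8.062600 = 92.062600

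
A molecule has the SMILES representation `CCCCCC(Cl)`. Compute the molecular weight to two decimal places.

Atom tally by fragment:
  CH3 → C:1 H:3
  CH2 → C:1 H:2
  CH2 → C:1 H:2
  CH2 → C:1 H:2
  CH2 → C:1 H:2
  CH2Cl → C:1 H:2 Cl:1
Element totals:
  C: 6
  H: 13
  Cl: 1
Molecular formula: C6H13Cl.
  M = 6(12.011) + 13(1.008) + 35.45
    = 72.066 + 13.104 + 35.450 = 120.620

120.62 g/mol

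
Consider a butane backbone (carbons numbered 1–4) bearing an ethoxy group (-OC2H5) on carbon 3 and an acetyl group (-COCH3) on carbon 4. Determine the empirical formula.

Atom tally by fragment:
  CH3 → C:1 H:3
  CH2 → C:1 H:2
  CH(OC2H5) → C:3 H:6 O:1
  CH2COCH3 → C:3 H:5 O:1
Element totals:
  C: 8
  H: 16
  O: 2
Molecular formula: C8H16O2.
gcd of subscripts = 2; dividing each by 2:
  C: 8/2 = 4
  H: 16/2 = 8
  O: 2/2 = 1

C4H8O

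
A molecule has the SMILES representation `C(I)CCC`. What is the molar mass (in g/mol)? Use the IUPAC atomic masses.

Atom tally by fragment:
  ICH2 → C:1 H:2 I:1
  CH2 → C:1 H:2
  CH2 → C:1 H:2
  CH3 → C:1 H:3
Element totals:
  C: 4
  H: 9
  I: 1
Molecular formula: C4H9I.
  M = 4(12.011) + 9(1.008) + 126.904
    = 48.044 + 9.072 + 126.904 = 184.020

184.02 g/mol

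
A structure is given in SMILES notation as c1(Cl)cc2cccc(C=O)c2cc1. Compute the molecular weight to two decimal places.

Atom tally by fragment:
  naphthalene ring system core → C:10 H:8
  (− 2 ring H displaced by substituents)
  + Cl → Cl:1
  + CHO → C:1 H:1 O:1
Element totals:
  C: 11
  H: 7
  Cl: 1
  O: 1
Molecular formula: C11H7ClO.
  M = 11(12.011) + 7(1.008) + 35.45 + 15.999
    = 132.121 + 7.056 + 35.450 + 15.999 = 190.626

190.63 g/mol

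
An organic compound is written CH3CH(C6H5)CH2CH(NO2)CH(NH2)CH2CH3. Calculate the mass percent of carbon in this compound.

Element totals:
  C: 13
  H: 20
  N: 2
  O: 2
Molecular formula: C13H20N2O2.
Molar mass = 236.315 g/mol.
Mass from C: 13 × 12.011 = 156.143 g/mol.
%C = 156.143 / 236.315 × 100 = 66.07%.

66.07%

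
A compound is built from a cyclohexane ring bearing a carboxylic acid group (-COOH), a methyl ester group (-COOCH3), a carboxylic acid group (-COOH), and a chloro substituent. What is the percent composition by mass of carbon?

45.38%

Atom tally by fragment:
  cyclohexane ring core → C:6 H:12
  (− 4 ring H displaced by substituents)
  + COOH → C:1 H:1 O:2
  + COOCH3 → C:2 H:3 O:2
  + COOH → C:1 H:1 O:2
  + Cl → Cl:1
Element totals:
  C: 10
  H: 13
  Cl: 1
  O: 6
Molecular formula: C10H13ClO6.
Molar mass = 264.658 g/mol.
Mass from C: 10 × 12.011 = 120.110 g/mol.
%C = 120.110 / 264.658 × 100 = 45.38%.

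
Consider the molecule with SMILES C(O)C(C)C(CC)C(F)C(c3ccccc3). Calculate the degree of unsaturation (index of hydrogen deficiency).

Atom tally by fragment:
  HOCH2 → C:1 H:3 O:1
  CH(CH3) → C:2 H:4
  CH(C2H5) → C:3 H:6
  CH(F) → C:1 H:1 F:1
  CH2C6H5 → C:7 H:7
Element totals:
  C: 14
  H: 21
  F: 1
  O: 1
Molecular formula: C14H21FO.
DoU = (2C + 2 + N − H − X) / 2 = (2·14 + 2 + 0 − 21 − 1) / 2 = 4.

4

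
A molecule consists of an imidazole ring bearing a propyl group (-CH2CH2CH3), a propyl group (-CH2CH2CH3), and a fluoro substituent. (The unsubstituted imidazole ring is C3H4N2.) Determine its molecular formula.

C9H15FN2

Atom tally by fragment:
  imidazole ring core → C:3 H:4 N:2
  (− 3 ring H displaced by substituents)
  + CH2CH2CH3 → C:3 H:7
  + CH2CH2CH3 → C:3 H:7
  + F → F:1
Element totals:
  C: 9
  H: 15
  F: 1
  N: 2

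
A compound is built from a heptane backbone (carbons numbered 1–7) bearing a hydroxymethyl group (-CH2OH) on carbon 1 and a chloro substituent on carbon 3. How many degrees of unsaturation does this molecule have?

0

Atom tally by fragment:
  HOCH2CH2 → C:2 H:5 O:1
  CH2 → C:1 H:2
  CH(Cl) → C:1 H:1 Cl:1
  CH2 → C:1 H:2
  CH2 → C:1 H:2
  CH2 → C:1 H:2
  CH3 → C:1 H:3
Element totals:
  C: 8
  H: 17
  Cl: 1
  O: 1
Molecular formula: C8H17ClO.
DoU = (2C + 2 + N − H − X) / 2 = (2·8 + 2 + 0 − 17 − 1) / 2 = 0.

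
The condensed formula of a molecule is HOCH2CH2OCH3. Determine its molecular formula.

Element totals:
  C: 3
  H: 8
  O: 2

C3H8O2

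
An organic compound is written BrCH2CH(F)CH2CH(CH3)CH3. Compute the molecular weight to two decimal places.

Atom tally by fragment:
  BrCH2 → C:1 H:2 Br:1
  CH(F) → C:1 H:1 F:1
  CH2 → C:1 H:2
  CH(CH3) → C:2 H:4
  CH3 → C:1 H:3
Element totals:
  C: 6
  H: 12
  Br: 1
  F: 1
Molecular formula: C6H12BrF.
  M = 6(12.011) + 12(1.008) + 79.904 + 18.998
    = 72.066 + 12.096 + 79.904 + 18.998 = 183.064

183.06 g/mol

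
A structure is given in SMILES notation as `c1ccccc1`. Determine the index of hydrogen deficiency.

4

Atom tally by fragment:
  benzene ring core → C:6 H:6
Element totals:
  C: 6
  H: 6
Molecular formula: C6H6.
DoU = (2C + 2 + N − H − X) / 2 = (2·6 + 2 + 0 − 6 − 0) / 2 = 4.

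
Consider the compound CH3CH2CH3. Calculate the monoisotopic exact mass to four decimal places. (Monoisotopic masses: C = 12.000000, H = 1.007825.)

44.0626

Atom tally by fragment:
  CH3 → C:1 H:3
  CH2 → C:1 H:2
  CH3 → C:1 H:3
Element totals:
  C: 3
  H: 8
Molecular formula: C3H8.
  M = 3(12.0) + 8(1.007825)
    = 36.000000 + 8.062600 = 44.062600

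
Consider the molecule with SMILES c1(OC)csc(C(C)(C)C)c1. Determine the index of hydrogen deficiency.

3

Atom tally by fragment:
  thiophene ring core → C:4 H:4 S:1
  (− 2 ring H displaced by substituents)
  + OCH3 → C:1 H:3 O:1
  + C(CH3)3 → C:4 H:9
Element totals:
  C: 9
  H: 14
  O: 1
  S: 1
Molecular formula: C9H14OS.
DoU = (2C + 2 + N − H − X) / 2 = (2·9 + 2 + 0 − 14 − 0) / 2 = 3.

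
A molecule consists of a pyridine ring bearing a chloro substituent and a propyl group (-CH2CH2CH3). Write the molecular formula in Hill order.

Atom tally by fragment:
  pyridine ring core → C:5 H:5 N:1
  (− 2 ring H displaced by substituents)
  + Cl → Cl:1
  + CH2CH2CH3 → C:3 H:7
Element totals:
  C: 8
  H: 10
  Cl: 1
  N: 1

C8H10ClN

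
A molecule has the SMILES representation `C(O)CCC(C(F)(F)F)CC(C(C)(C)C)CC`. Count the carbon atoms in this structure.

13

Atom tally by fragment:
  HOCH2 → C:1 H:3 O:1
  CH2 → C:1 H:2
  CH2 → C:1 H:2
  CH(CF3) → C:2 H:1 F:3
  CH2 → C:1 H:2
  CH(C(CH3)3) → C:5 H:10
  CH2 → C:1 H:2
  CH3 → C:1 H:3
Element totals:
  C: 13
  H: 25
  F: 3
  O: 1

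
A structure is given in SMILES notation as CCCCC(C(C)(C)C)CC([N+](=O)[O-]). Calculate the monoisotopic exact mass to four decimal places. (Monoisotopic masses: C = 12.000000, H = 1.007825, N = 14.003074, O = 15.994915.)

Atom tally by fragment:
  CH3 → C:1 H:3
  CH2 → C:1 H:2
  CH2 → C:1 H:2
  CH2 → C:1 H:2
  CH(C(CH3)3) → C:5 H:10
  CH2 → C:1 H:2
  CH2NO2 → C:1 H:2 N:1 O:2
Element totals:
  C: 11
  H: 23
  N: 1
  O: 2
Molecular formula: C11H23NO2.
  M = 11(12.0) + 23(1.007825) + 14.003074 + 2(15.994915)
    = 132.000000 + 23.179975 + 14.003074 + 31.989830 = 201.172879

201.1729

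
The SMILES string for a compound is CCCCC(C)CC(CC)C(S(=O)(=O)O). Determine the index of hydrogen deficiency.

0

Atom tally by fragment:
  CH3 → C:1 H:3
  CH2 → C:1 H:2
  CH2 → C:1 H:2
  CH2 → C:1 H:2
  CH(CH3) → C:2 H:4
  CH2 → C:1 H:2
  CH(C2H5) → C:3 H:6
  CH2SO3H → C:1 H:3 S:1 O:3
Element totals:
  C: 11
  H: 24
  O: 3
  S: 1
Molecular formula: C11H24O3S.
DoU = (2C + 2 + N − H − X) / 2 = (2·11 + 2 + 0 − 24 − 0) / 2 = 0.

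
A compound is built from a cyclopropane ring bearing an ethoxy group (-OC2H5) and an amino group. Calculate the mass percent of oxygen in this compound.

Atom tally by fragment:
  cyclopropane ring core → C:3 H:6
  (− 2 ring H displaced by substituents)
  + OC2H5 → C:2 H:5 O:1
  + NH2 → N:1 H:2
Element totals:
  C: 5
  H: 11
  N: 1
  O: 1
Molecular formula: C5H11NO.
Molar mass = 101.149 g/mol.
Mass from O: 1 × 15.999 = 15.999 g/mol.
%O = 15.999 / 101.149 × 100 = 15.82%.

15.82%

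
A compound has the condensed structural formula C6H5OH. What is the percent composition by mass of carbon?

76.57%

Atom tally by fragment:
  benzene ring core → C:6 H:6
  (− 1 ring H displaced by substituents)
  + OH → O:1 H:1
Element totals:
  C: 6
  H: 6
  O: 1
Molecular formula: C6H6O.
Molar mass = 94.113 g/mol.
Mass from C: 6 × 12.011 = 72.066 g/mol.
%C = 72.066 / 94.113 × 100 = 76.57%.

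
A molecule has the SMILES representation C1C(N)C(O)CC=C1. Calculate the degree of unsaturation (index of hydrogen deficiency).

2

Atom tally by fragment:
  cyclohexene ring core → C:6 H:10
  (− 2 ring H displaced by substituents)
  + NH2 → N:1 H:2
  + OH → O:1 H:1
Element totals:
  C: 6
  H: 11
  N: 1
  O: 1
Molecular formula: C6H11NO.
DoU = (2C + 2 + N − H − X) / 2 = (2·6 + 2 + 1 − 11 − 0) / 2 = 2.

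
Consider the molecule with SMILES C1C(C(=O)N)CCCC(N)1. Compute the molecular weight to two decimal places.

Atom tally by fragment:
  cyclohexane ring core → C:6 H:12
  (− 2 ring H displaced by substituents)
  + CONH2 → C:1 H:2 O:1 N:1
  + NH2 → N:1 H:2
Element totals:
  C: 7
  H: 14
  N: 2
  O: 1
Molecular formula: C7H14N2O.
  M = 7(12.011) + 14(1.008) + 2(14.007) + 15.999
    = 84.077 + 14.112 + 28.014 + 15.999 = 142.202

142.20 g/mol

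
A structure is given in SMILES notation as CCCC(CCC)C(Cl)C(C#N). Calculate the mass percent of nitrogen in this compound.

7.46%

Atom tally by fragment:
  CH3 → C:1 H:3
  CH2 → C:1 H:2
  CH2 → C:1 H:2
  CH(CH2CH2CH3) → C:4 H:8
  CH(Cl) → C:1 H:1 Cl:1
  CH2CN → C:2 H:2 N:1
Element totals:
  C: 10
  H: 18
  Cl: 1
  N: 1
Molecular formula: C10H18ClN.
Molar mass = 187.711 g/mol.
Mass from N: 1 × 14.007 = 14.007 g/mol.
%N = 14.007 / 187.711 × 100 = 7.46%.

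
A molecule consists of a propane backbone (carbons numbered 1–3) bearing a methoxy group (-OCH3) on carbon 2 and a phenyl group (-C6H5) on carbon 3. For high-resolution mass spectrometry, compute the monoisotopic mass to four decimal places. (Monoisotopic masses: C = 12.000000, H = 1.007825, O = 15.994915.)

150.1045

Atom tally by fragment:
  CH3 → C:1 H:3
  CH(OCH3) → C:2 H:4 O:1
  CH2C6H5 → C:7 H:7
Element totals:
  C: 10
  H: 14
  O: 1
Molecular formula: C10H14O.
  M = 10(12.0) + 14(1.007825) + 15.994915
    = 120.000000 + 14.109550 + 15.994915 = 150.104465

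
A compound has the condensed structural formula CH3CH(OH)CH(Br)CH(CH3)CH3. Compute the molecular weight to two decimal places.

Element totals:
  C: 6
  H: 13
  Br: 1
  O: 1
Molecular formula: C6H13BrO.
  M = 6(12.011) + 13(1.008) + 79.904 + 15.999
    = 72.066 + 13.104 + 79.904 + 15.999 = 181.073

181.07 g/mol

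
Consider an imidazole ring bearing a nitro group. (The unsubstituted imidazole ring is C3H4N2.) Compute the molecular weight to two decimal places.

113.08 g/mol

Atom tally by fragment:
  imidazole ring core → C:3 H:4 N:2
  (− 1 ring H displaced by substituents)
  + NO2 → N:1 O:2
Element totals:
  C: 3
  H: 3
  N: 3
  O: 2
Molecular formula: C3H3N3O2.
  M = 3(12.011) + 3(1.008) + 3(14.007) + 2(15.999)
    = 36.033 + 3.024 + 42.021 + 31.998 = 113.076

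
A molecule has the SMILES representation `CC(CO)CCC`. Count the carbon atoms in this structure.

Atom tally by fragment:
  CH3 → C:1 H:3
  CH(CH2OH) → C:2 H:4 O:1
  CH2 → C:1 H:2
  CH2 → C:1 H:2
  CH3 → C:1 H:3
Element totals:
  C: 6
  H: 14
  O: 1

6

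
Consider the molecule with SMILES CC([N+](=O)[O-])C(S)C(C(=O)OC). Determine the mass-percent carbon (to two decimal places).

37.30%

Atom tally by fragment:
  CH3 → C:1 H:3
  CH(NO2) → C:1 H:1 N:1 O:2
  CH(SH) → C:1 H:2 S:1
  CH2COOCH3 → C:3 H:5 O:2
Element totals:
  C: 6
  H: 11
  N: 1
  O: 4
  S: 1
Molecular formula: C6H11NO4S.
Molar mass = 193.217 g/mol.
Mass from C: 6 × 12.011 = 72.066 g/mol.
%C = 72.066 / 193.217 × 100 = 37.30%.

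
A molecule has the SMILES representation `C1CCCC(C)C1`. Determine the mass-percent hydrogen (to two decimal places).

Atom tally by fragment:
  cyclohexane ring core → C:6 H:12
  (− 1 ring H displaced by substituents)
  + CH3 → C:1 H:3
Element totals:
  C: 7
  H: 14
Molecular formula: C7H14.
Molar mass = 98.189 g/mol.
Mass from H: 14 × 1.008 = 14.112 g/mol.
%H = 14.112 / 98.189 × 100 = 14.37%.

14.37%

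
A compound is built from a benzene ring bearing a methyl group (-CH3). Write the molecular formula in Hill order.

C7H8

Atom tally by fragment:
  benzene ring core → C:6 H:6
  (− 1 ring H displaced by substituents)
  + CH3 → C:1 H:3
Element totals:
  C: 7
  H: 8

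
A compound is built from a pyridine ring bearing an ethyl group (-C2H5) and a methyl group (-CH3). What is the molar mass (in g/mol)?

Atom tally by fragment:
  pyridine ring core → C:5 H:5 N:1
  (− 2 ring H displaced by substituents)
  + C2H5 → C:2 H:5
  + CH3 → C:1 H:3
Element totals:
  C: 8
  H: 11
  N: 1
Molecular formula: C8H11N.
  M = 8(12.011) + 11(1.008) + 14.007
    = 96.088 + 11.088 + 14.007 = 121.183

121.18 g/mol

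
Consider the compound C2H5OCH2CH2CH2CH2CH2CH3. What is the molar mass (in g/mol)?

130.23 g/mol

Atom tally by fragment:
  C2H5OCH2 → C:3 H:7 O:1
  CH2 → C:1 H:2
  CH2 → C:1 H:2
  CH2 → C:1 H:2
  CH2 → C:1 H:2
  CH3 → C:1 H:3
Element totals:
  C: 8
  H: 18
  O: 1
Molecular formula: C8H18O.
  M = 8(12.011) + 18(1.008) + 15.999
    = 96.088 + 18.144 + 15.999 = 130.231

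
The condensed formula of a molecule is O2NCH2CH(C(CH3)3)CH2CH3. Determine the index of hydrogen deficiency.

1

Atom tally by fragment:
  O2NCH2 → C:1 H:2 N:1 O:2
  CH(C(CH3)3) → C:5 H:10
  CH2 → C:1 H:2
  CH3 → C:1 H:3
Element totals:
  C: 8
  H: 17
  N: 1
  O: 2
Molecular formula: C8H17NO2.
DoU = (2C + 2 + N − H − X) / 2 = (2·8 + 2 + 1 − 17 − 0) / 2 = 1.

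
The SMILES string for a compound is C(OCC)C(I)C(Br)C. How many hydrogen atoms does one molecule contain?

12

Atom tally by fragment:
  C2H5OCH2 → C:3 H:7 O:1
  CH(I) → C:1 H:1 I:1
  CH(Br) → C:1 H:1 Br:1
  CH3 → C:1 H:3
Element totals:
  C: 6
  H: 12
  Br: 1
  I: 1
  O: 1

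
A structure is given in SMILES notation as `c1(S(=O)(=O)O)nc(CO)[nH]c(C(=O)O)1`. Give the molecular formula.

Atom tally by fragment:
  imidazole ring core → C:3 H:4 N:2
  (− 3 ring H displaced by substituents)
  + SO3H → S:1 O:3 H:1
  + CH2OH → C:1 H:3 O:1
  + COOH → C:1 H:1 O:2
Element totals:
  C: 5
  H: 6
  N: 2
  O: 6
  S: 1

C5H6N2O6S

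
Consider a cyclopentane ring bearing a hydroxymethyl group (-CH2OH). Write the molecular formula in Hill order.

Atom tally by fragment:
  cyclopentane ring core → C:5 H:10
  (− 1 ring H displaced by substituents)
  + CH2OH → C:1 H:3 O:1
Element totals:
  C: 6
  H: 12
  O: 1

C6H12O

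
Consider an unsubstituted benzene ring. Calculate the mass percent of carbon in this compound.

Atom tally by fragment:
  benzene ring core → C:6 H:6
Element totals:
  C: 6
  H: 6
Molecular formula: C6H6.
Molar mass = 78.114 g/mol.
Mass from C: 6 × 12.011 = 72.066 g/mol.
%C = 72.066 / 78.114 × 100 = 92.26%.

92.26%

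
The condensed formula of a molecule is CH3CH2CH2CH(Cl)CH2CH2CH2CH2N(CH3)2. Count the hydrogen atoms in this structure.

Atom tally by fragment:
  CH3 → C:1 H:3
  CH2 → C:1 H:2
  CH2 → C:1 H:2
  CH(Cl) → C:1 H:1 Cl:1
  CH2 → C:1 H:2
  CH2 → C:1 H:2
  CH2 → C:1 H:2
  CH2N(CH3)2 → C:3 H:8 N:1
Element totals:
  C: 10
  H: 22
  Cl: 1
  N: 1

22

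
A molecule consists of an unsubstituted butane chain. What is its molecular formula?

Atom tally by fragment:
  CH3 → C:1 H:3
  CH2 → C:1 H:2
  CH2 → C:1 H:2
  CH3 → C:1 H:3
Element totals:
  C: 4
  H: 10

C4H10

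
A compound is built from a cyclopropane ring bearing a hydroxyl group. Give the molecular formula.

Atom tally by fragment:
  cyclopropane ring core → C:3 H:6
  (− 1 ring H displaced by substituents)
  + OH → O:1 H:1
Element totals:
  C: 3
  H: 6
  O: 1

C3H6O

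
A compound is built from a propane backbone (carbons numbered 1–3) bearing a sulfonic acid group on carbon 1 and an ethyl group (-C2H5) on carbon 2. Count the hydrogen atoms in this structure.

12

Atom tally by fragment:
  HO3SCH2 → C:1 H:3 S:1 O:3
  CH(C2H5) → C:3 H:6
  CH3 → C:1 H:3
Element totals:
  C: 5
  H: 12
  O: 3
  S: 1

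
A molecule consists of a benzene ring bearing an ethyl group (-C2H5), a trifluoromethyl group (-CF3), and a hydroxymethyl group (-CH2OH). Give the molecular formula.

Atom tally by fragment:
  benzene ring core → C:6 H:6
  (− 3 ring H displaced by substituents)
  + C2H5 → C:2 H:5
  + CF3 → C:1 F:3
  + CH2OH → C:1 H:3 O:1
Element totals:
  C: 10
  H: 11
  F: 3
  O: 1

C10H11F3O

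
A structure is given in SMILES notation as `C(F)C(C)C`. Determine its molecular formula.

C4H9F

Atom tally by fragment:
  FCH2 → C:1 H:2 F:1
  CH(CH3) → C:2 H:4
  CH3 → C:1 H:3
Element totals:
  C: 4
  H: 9
  F: 1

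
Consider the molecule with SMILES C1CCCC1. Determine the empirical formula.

Atom tally by fragment:
  cyclopentane ring core → C:5 H:10
Element totals:
  C: 5
  H: 10
Molecular formula: C5H10.
gcd of subscripts = 5; dividing each by 5:
  C: 5/5 = 1
  H: 10/5 = 2

CH2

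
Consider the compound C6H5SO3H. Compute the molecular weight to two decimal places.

158.17 g/mol

Atom tally by fragment:
  benzene ring core → C:6 H:6
  (− 1 ring H displaced by substituents)
  + SO3H → S:1 O:3 H:1
Element totals:
  C: 6
  H: 6
  O: 3
  S: 1
Molecular formula: C6H6O3S.
  M = 6(12.011) + 6(1.008) + 3(15.999) + 32.06
    = 72.066 + 6.048 + 47.997 + 32.060 = 158.171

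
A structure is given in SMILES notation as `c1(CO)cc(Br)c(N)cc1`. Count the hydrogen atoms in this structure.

Atom tally by fragment:
  benzene ring core → C:6 H:6
  (− 3 ring H displaced by substituents)
  + CH2OH → C:1 H:3 O:1
  + Br → Br:1
  + NH2 → N:1 H:2
Element totals:
  C: 7
  H: 8
  Br: 1
  N: 1
  O: 1

8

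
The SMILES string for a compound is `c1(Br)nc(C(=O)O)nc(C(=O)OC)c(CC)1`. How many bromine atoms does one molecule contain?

1

Atom tally by fragment:
  pyrimidine ring core → C:4 H:4 N:2
  (− 4 ring H displaced by substituents)
  + Br → Br:1
  + COOH → C:1 H:1 O:2
  + COOCH3 → C:2 H:3 O:2
  + C2H5 → C:2 H:5
Element totals:
  C: 9
  H: 9
  Br: 1
  N: 2
  O: 4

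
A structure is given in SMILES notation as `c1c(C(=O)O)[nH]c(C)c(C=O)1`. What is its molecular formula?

C7H7NO3

Atom tally by fragment:
  pyrrole ring core → C:4 H:5 N:1
  (− 3 ring H displaced by substituents)
  + COOH → C:1 H:1 O:2
  + CH3 → C:1 H:3
  + CHO → C:1 H:1 O:1
Element totals:
  C: 7
  H: 7
  N: 1
  O: 3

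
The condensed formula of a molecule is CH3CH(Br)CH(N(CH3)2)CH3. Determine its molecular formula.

Atom tally by fragment:
  CH3 → C:1 H:3
  CH(Br) → C:1 H:1 Br:1
  CH(N(CH3)2) → C:3 H:7 N:1
  CH3 → C:1 H:3
Element totals:
  C: 6
  H: 14
  Br: 1
  N: 1

C6H14BrN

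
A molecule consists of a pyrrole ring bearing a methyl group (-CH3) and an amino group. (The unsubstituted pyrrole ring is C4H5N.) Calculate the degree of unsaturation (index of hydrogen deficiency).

3

Atom tally by fragment:
  pyrrole ring core → C:4 H:5 N:1
  (− 2 ring H displaced by substituents)
  + CH3 → C:1 H:3
  + NH2 → N:1 H:2
Element totals:
  C: 5
  H: 8
  N: 2
Molecular formula: C5H8N2.
DoU = (2C + 2 + N − H − X) / 2 = (2·5 + 2 + 2 − 8 − 0) / 2 = 3.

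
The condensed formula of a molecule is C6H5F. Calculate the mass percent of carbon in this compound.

74.99%

Element totals:
  C: 6
  H: 5
  F: 1
Molecular formula: C6H5F.
Molar mass = 96.104 g/mol.
Mass from C: 6 × 12.011 = 72.066 g/mol.
%C = 72.066 / 96.104 × 100 = 74.99%.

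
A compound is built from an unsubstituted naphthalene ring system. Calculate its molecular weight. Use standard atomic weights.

Atom tally by fragment:
  naphthalene ring system core → C:10 H:8
Element totals:
  C: 10
  H: 8
Molecular formula: C10H8.
  M = 10(12.011) + 8(1.008)
    = 120.110 + 8.064 = 128.174

128.17 g/mol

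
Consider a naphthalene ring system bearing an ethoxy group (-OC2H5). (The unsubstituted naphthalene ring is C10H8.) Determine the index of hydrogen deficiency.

7

Atom tally by fragment:
  naphthalene ring system core → C:10 H:8
  (− 1 ring H displaced by substituents)
  + OC2H5 → C:2 H:5 O:1
Element totals:
  C: 12
  H: 12
  O: 1
Molecular formula: C12H12O.
DoU = (2C + 2 + N − H − X) / 2 = (2·12 + 2 + 0 − 12 − 0) / 2 = 7.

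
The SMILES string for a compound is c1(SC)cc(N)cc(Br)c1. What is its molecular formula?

C7H8BrNS

Atom tally by fragment:
  benzene ring core → C:6 H:6
  (− 3 ring H displaced by substituents)
  + SCH3 → C:1 H:3 S:1
  + NH2 → N:1 H:2
  + Br → Br:1
Element totals:
  C: 7
  H: 8
  Br: 1
  N: 1
  S: 1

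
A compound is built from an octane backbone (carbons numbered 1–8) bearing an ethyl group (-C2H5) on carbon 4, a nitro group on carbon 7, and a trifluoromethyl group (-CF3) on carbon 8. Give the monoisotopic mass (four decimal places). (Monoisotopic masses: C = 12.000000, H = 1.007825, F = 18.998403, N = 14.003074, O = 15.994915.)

255.1446

Atom tally by fragment:
  CH3 → C:1 H:3
  CH2 → C:1 H:2
  CH2 → C:1 H:2
  CH(C2H5) → C:3 H:6
  CH2 → C:1 H:2
  CH2 → C:1 H:2
  CH(NO2) → C:1 H:1 N:1 O:2
  CH2CF3 → C:2 H:2 F:3
Element totals:
  C: 11
  H: 20
  F: 3
  N: 1
  O: 2
Molecular formula: C11H20F3NO2.
  M = 11(12.0) + 20(1.007825) + 3(18.998403) + 14.003074 + 2(15.994915)
    = 132.000000 + 20.156500 + 56.995209 + 14.003074 + 31.989830 = 255.144613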